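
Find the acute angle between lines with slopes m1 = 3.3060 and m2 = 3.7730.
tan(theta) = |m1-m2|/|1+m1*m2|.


m1-m2 = -0.467
1+m1*m2 = 13.473538
tan(theta) = |-0.467/13.473538| = 0.034661
theta = arctan(|-0.467/13.473538|) = 1.9851 degrees (acute angle)

1.9851 degrees


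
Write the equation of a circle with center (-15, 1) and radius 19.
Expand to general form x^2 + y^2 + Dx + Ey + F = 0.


(x+ 15)^2 + (y-1)^2 = 19^2
D = -2h = 30, E = -2k = -2
F = h^2+k^2-r^2 = 225+1-361 = -135

x^2 + y^2 + 30x - 2y - 135 = 0


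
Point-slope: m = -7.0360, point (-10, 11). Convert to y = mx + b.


y - 11 = -7.0360(x + 10)
y = -7.0360x + 11 + 7.0360*(-10)
y = -7.0360x - 59.3600

y = -7.0360x - 59.3600


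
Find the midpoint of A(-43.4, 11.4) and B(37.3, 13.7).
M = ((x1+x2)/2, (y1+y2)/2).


Mx = (-43.4 + 37.3)/2 = -6.1/2 = -3.0500
My = (11.4 + 13.7)/2 = 25.1/2 = 12.5500

(-3.0500, 12.5500)


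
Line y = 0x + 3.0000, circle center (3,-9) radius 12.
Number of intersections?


Substitute y = 0x + 3.0000: (x-3)^2 + (0x+3.0000+ 9)^2 = 144
Expand to Ax^2 + Bx + C = 0, where b-k = 12
A = 1+m^2 = 1
B = 2(m(b-k) - h) = 2(0*12 - 3) = -6
C = h^2 + (b-k)^2 - r^2 = 9 + 144 - 144 = 9
disc = B^2-4AC = 36.0000 - 36.0000 = 0
disc = 0

1 intersection point (tangent)


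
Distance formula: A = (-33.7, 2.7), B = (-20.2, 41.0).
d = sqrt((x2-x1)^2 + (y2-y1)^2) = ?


dx = -20.2 + 33.7 = 13.5
dy = 41.0 - 2.7 = 38.3
d = sqrt(182.25 + 1466.89) = sqrt(1649.14) = 40.6096

40.6096


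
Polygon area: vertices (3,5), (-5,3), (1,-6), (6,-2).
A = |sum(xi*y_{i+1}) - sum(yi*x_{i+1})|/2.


sum(xi*y_{i+1}) = 3*3 - 5*(-6) + 1*(-2) + 6*5 = 67
sum(yi*x_{i+1}) = 5*(-5) + 3*1 - 6*6 - 2*3 = -64
Area = |67 + 64|/2 = 131/2 = 65.5000

65.5000 sq units


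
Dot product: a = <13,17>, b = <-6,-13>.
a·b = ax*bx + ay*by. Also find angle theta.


a·b = 13*(-6) + 17*(-13) = -78 - 221 = -299
|a| = sqrt(169+289) = 21.4009
|b| = sqrt(36+169) = 14.3178
cos(theta) = -299/(sqrt(458)*sqrt(205)) = -299/sqrt(93890) = -0.975802
theta = arccos(-299/sqrt(93890)) = 167.3698 degrees

a·b = -299, theta = 167.3698 deg


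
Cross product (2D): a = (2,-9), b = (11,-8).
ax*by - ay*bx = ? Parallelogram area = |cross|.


cross = 2*(-8) + 9*11 = -16 + 99 = 83
Parallelogram area = |83| = 83

cross = 83, parallelogram area = 83


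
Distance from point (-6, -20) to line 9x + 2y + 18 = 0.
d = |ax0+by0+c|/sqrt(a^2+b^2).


|9*(-6) + 2*(-20) + 18| = |-76| = 76
sqrt(81 + 4) = sqrt(85) = 9.2195
d = 76/sqrt(85) = 8.2434

8.2434


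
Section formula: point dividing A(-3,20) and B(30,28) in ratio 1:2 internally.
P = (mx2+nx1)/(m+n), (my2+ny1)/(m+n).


Px = (1*30 + 2*(-3))/3 = 24/3 = 8.0000
Py = (1*28 + 2*20)/3 = 68/3 = 22.6667

P = (8.0000, 22.6667)


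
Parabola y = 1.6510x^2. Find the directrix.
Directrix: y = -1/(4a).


a = 1.6510
1/(4a) = 0.1514
directrix: y = -0.1514 = -0.1514

y = -0.1514


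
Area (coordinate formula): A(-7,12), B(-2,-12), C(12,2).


-7*(-12-2) = 98
-2*(2-12) = 20
12*(12+ 12) = 288
sum = 406
Area = |406|/2 = 203.0000

203.0000 sq units


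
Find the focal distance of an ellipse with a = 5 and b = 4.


c^2 = 5^2 - 4^2 = 25 - 16 = 9
c = sqrt(9) = 3.0000

c = 3.0000


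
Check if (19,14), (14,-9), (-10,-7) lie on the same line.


19*(-9+ 7) + 14*(-7-14) - 10*(14+ 9)
= -38 - 294 - 230 = -562

No, not collinear (determinant = -562)


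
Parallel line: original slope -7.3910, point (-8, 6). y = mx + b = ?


Parallel lines have equal slopes.
m2 = -7.3910
b2 = 6 + 7.3910*(-8) = -53.1280

y = -7.3910x - 53.1280


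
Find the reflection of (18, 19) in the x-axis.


Reflection rule for x-axis: (x, -y)
(18, 19) -> (18, -19)

(18, -19)


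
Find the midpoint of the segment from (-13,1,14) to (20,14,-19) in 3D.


Mx = (-13+20)/2 = 3.5000
My = (1+14)/2 = 7.5000
Mz = (14- 19)/2 = -2.5000

M = (3.5000, 7.5000, -2.5000)


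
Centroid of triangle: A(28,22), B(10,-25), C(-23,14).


Gx = (28+10- 23)/3 = 15/3 = 5.0000
Gy = (22- 25+14)/3 = 11/3 = 3.6667

G = (5.0000, 3.6667)


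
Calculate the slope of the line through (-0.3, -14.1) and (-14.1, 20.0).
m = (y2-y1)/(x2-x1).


dy = 20.0 + 14.1 = 34.1
dx = -14.1 + 0.3 = -13.8
m = 34.1/(-13.8) = -2.4710

m = -2.4710


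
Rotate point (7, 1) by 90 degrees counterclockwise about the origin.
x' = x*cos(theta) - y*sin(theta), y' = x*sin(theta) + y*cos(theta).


cos(90) = 0, sin(90) = 1
x' = 7*0 - 1*1 = -1
y' = 7*1 + 1*0 = 7

(-1, 7)


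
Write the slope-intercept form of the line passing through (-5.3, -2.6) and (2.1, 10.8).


m = (13.4)/(7.4) = 1.8108
b = y1 - m*x1 = -2.6 - (13.4*(-5.3))/(7.4) = -2.6 + 9.5973 = 6.9973

y = 1.8108x + 6.9973


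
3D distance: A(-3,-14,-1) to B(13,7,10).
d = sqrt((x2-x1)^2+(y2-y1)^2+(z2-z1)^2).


dx=16, dy=21, dz=11
d = sqrt(256+441+121) = sqrt(818) = 28.6007

28.6007


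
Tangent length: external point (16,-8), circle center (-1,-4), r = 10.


d = sqrt((16+ 1)^2 + (-8+ 4)^2) = sqrt(289+16) = 17.4642
L = sqrt(305.0000 - 100) = sqrt(205.0000) = 14.3178

14.3178


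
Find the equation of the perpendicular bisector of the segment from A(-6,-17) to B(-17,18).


Midpoint = (-11.5, 0.5)
Slope of AB = dy/dx = 35/(-11) = -3.1818
Perp slope = -dx/dy = 11/35 = 0.3143
b = My - (perp slope)*Mx = 0.5 + (-11*(-11.5))/35 = 0.5 + 3.6143 = 4.1143

y = 0.3143x + 4.1143


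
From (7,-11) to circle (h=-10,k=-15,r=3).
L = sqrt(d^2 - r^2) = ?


d = sqrt((7+ 10)^2 + (-11+ 15)^2) = sqrt(289+16) = 17.4642
L = sqrt(305.0000 - 9) = sqrt(296.0000) = 17.2047

17.2047


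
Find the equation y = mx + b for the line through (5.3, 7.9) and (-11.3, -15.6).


m = (-23.5)/(-16.6) = 1.4157
b = y1 - m*x1 = 7.9 - (-23.5*5.3)/(-16.6) = 7.9 - 7.5030 = 0.3970

y = 1.4157x + 0.3970


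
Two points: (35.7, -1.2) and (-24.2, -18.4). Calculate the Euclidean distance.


dx = -24.2 - 35.7 = -59.9
dy = -18.4 + 1.2 = -17.2
d = sqrt(3588.01 + 295.84) = sqrt(3883.85) = 62.3205

62.3205


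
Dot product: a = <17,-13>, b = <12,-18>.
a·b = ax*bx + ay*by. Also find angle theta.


a·b = 17*12 - 13*(-18) = 204 + 234 = 438
|a| = sqrt(289+169) = 21.4009
|b| = sqrt(144+324) = 21.6333
cos(theta) = 438/(sqrt(458)*sqrt(468)) = 438/sqrt(214344) = 0.946059
theta = arccos(438/sqrt(214344)) = 18.9046 degrees

a·b = 438, theta = 18.9046 deg


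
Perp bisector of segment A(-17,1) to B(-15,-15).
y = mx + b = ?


Midpoint = (-16, -7)
Slope of AB = dy/dx = -16/2 = -8.0000
Perp slope = -dx/dy = 2/16 = 0.1250
b = My - (perp slope)*Mx = -7 + (2*(-16))/(-16) = -7 + 2.0000 = -5.0000

y = 0.1250x - 5.0000


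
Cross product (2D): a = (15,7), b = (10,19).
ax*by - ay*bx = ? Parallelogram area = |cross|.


cross = 15*19 - 7*10 = 285 - 70 = 215
Parallelogram area = |215| = 215

cross = 215, parallelogram area = 215


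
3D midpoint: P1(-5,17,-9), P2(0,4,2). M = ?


Mx = (-5+0)/2 = -2.5000
My = (17+4)/2 = 10.5000
Mz = (-9+2)/2 = -3.5000

M = (-2.5000, 10.5000, -3.5000)


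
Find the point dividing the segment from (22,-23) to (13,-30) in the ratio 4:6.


Px = (4*13 + 6*22)/10 = 184/10 = 18.4000
Py = (4*(-30) + 6*(-23))/10 = -258/10 = -25.8000

P = (18.4000, -25.8000)


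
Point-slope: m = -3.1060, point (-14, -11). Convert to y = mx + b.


y + 11 = -3.1060(x + 14)
y = -3.1060x - 11 + 3.1060*(-14)
y = -3.1060x - 54.4840

y = -3.1060x - 54.4840


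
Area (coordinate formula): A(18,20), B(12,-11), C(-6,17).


18*(-11-17) = -504
12*(17-20) = -36
-6*(20+ 11) = -186
sum = -726
Area = |-726|/2 = 363.0000

363.0000 sq units


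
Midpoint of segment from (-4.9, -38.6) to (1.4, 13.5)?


Mx = (-4.9 + 1.4)/2 = -3.5/2 = -1.7500
My = (-38.6 + 13.5)/2 = -25.1/2 = -12.5500

(-1.7500, -12.5500)


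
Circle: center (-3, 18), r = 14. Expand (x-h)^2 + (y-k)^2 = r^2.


(x+ 3)^2 + (y-18)^2 = 14^2
D = -2h = 6, E = -2k = -36
F = h^2+k^2-r^2 = 9+324-196 = 137

x^2 + y^2 + 6x - 36y + 137 = 0


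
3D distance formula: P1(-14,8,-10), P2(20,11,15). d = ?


dx=34, dy=3, dz=25
d = sqrt(1156+9+625) = sqrt(1790) = 42.3084

42.3084


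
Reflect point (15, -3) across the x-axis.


Reflection rule for x-axis: (x, -y)
(15, -3) -> (15, 3)

(15, 3)


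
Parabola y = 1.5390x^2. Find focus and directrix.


a = 1.5390
1/(4a) = 0.1624
Focus = (0, 0.1624)
Directrix: y = -0.1624

Focus = (0, 0.1624), Directrix: y = -0.1624


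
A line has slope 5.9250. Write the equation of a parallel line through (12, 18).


Parallel lines have equal slopes.
m2 = 5.9250
b2 = 18 - 5.9250*12 = -53.1000

y = 5.9250x - 53.1000


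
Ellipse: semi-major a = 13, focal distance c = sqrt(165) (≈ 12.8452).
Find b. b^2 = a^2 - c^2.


b^2 = 13^2 - (sqrt(165))^2 = 169 - 165 = 4
b = sqrt(4) = 2

b = 2


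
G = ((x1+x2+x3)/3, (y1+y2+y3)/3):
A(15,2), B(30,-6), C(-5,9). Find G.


Gx = (15+30- 5)/3 = 40/3 = 13.3333
Gy = (2- 6+9)/3 = 5/3 = 1.6667

G = (13.3333, 1.6667)


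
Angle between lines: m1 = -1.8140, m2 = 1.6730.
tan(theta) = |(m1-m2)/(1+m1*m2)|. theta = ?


m1-m2 = -3.487
1+m1*m2 = -2.034822
tan(theta) = |-3.487/(-2.034822)| = 1.713663
theta = arctan(|-3.487/(-2.034822)|) = 59.7345 degrees (acute angle)

59.7345 degrees


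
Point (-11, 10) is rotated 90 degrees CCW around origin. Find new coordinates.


cos(90) = 0, sin(90) = 1
x' = -11*0 - 10*1 = -10
y' = -11*1 + 10*0 = -11

(-10, -11)


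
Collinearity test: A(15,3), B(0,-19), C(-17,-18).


15*(-19+ 18) + 0*(-18-3) - 17*(3+ 19)
= -15 + 0 - 374 = -389

No, not collinear (determinant = -389)


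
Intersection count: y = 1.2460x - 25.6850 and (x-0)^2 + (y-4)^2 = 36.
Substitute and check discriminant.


Substitute y = 1.2460x - 25.6850: (x-0)^2 + (1.2460x- 25.6850-4)^2 = 36
Expand to Ax^2 + Bx + C = 0, where b-k = -29.685
A = 1+m^2 = 2.552516
B = 2(m(b-k) - h) = 2(1.2460*(-29.685) - 0) = -73.97502
C = h^2 + (b-k)^2 - r^2 = 0 + 881.199225 - 36 = 845.199225
disc = B^2-4AC = 5472.3036 - 8629.5382 = -3157.2346
disc < 0

0 intersection points


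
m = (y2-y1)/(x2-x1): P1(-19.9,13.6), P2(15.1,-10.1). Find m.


dy = -10.1 - 13.6 = -23.7
dx = 15.1 + 19.9 = 35.0
m = -23.7/35.0 = -0.6771

m = -0.6771


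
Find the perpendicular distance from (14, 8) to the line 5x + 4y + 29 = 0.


|5*14 + 4*8 + 29| = |131| = 131
sqrt(25 + 16) = sqrt(41) = 6.4031
d = 131/sqrt(41) = 20.4588

20.4588


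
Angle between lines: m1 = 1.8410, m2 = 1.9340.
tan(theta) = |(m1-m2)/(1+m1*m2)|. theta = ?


m1-m2 = -0.093
1+m1*m2 = 4.560494
tan(theta) = |-0.093/4.560494| = 0.020393
theta = arctan(|-0.093/4.560494|) = 1.1682 degrees (acute angle)

1.1682 degrees


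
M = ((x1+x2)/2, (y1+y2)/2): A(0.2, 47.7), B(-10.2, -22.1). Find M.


Mx = (0.2 - 10.2)/2 = -10.0/2 = -5.0000
My = (47.7 - 22.1)/2 = 25.6/2 = 12.8000

(-5.0000, 12.8000)


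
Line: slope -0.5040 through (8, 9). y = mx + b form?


y - 9 = -0.5040(x - 8)
y = -0.5040x + 9 + 0.5040*8
y = -0.5040x + 13.0320

y = -0.5040x + 13.0320


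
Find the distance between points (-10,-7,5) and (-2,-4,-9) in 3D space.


dx=8, dy=3, dz=-14
d = sqrt(64+9+196) = sqrt(269) = 16.4012

16.4012


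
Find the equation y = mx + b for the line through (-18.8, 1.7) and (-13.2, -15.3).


m = (-17.0)/(5.6) = -3.0357
b = y1 - m*x1 = 1.7 - (-17.0*(-18.8))/(5.6) = 1.7 - 57.0714 = -55.3714

y = -3.0357x - 55.3714


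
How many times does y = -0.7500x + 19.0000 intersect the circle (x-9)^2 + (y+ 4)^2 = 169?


Substitute y = -0.7500x + 19.0000: (x-9)^2 + (-0.7500x+19.0000+ 4)^2 = 169
Expand to Ax^2 + Bx + C = 0, where b-k = 23
A = 1+m^2 = 1.5625
B = 2(m(b-k) - h) = 2(-0.7500*23 - 9) = -52.5
C = h^2 + (b-k)^2 - r^2 = 81 + 529 - 169 = 441
disc = B^2-4AC = 2756.2500 - 2756.2500 = 0
disc = 0

1 intersection point (tangent)


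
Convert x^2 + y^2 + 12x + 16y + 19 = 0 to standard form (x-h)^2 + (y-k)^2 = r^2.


h = -D/2 = -12/2 = -6
k = -E/2 = -16/2 = -8
r^2 = h^2 + k^2 - F = 36 + 64 - 19 = 81
r = 9

Center (-6, -8), radius = 9


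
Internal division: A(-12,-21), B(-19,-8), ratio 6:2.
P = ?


Px = (6*(-19) + 2*(-12))/8 = -138/8 = -17.2500
Py = (6*(-8) + 2*(-21))/8 = -90/8 = -11.2500

P = (-17.2500, -11.2500)


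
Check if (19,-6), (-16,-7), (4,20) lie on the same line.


19*(-7-20) - 16*(20+ 6) + 4*(-6+ 7)
= -513 - 416 + 4 = -925

No, not collinear (determinant = -925)


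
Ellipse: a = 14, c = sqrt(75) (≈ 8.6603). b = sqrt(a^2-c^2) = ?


b^2 = 14^2 - (sqrt(75))^2 = 196 - 75 = 121
b = sqrt(121) = 11

b = 11


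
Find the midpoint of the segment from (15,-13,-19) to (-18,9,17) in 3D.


Mx = (15- 18)/2 = -1.5000
My = (-13+9)/2 = -2.0000
Mz = (-19+17)/2 = -1.0000

M = (-1.5000, -2.0000, -1.0000)


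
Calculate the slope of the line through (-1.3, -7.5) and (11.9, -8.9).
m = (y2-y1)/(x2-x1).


dy = -8.9 + 7.5 = -1.4
dx = 11.9 + 1.3 = 13.2
m = -1.4/13.2 = -0.1061

m = -0.1061


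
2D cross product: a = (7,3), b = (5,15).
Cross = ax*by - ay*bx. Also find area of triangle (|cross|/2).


cross = 7*15 - 3*5 = 105 - 15 = 90
Triangle area = |90|/2 = 90/2 = 45.0000

cross = 90, triangle area = 45.0000


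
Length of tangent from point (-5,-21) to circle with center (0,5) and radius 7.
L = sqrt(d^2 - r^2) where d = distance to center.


d = sqrt((-5-0)^2 + (-21-5)^2) = sqrt(25+676) = 26.4764
L = sqrt(701.0000 - 49) = sqrt(652.0000) = 25.5343

25.5343


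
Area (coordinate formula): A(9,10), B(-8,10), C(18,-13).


9*(10+ 13) = 207
-8*(-13-10) = 184
18*(10-10) = 0
sum = 391
Area = |391|/2 = 195.5000

195.5000 sq units


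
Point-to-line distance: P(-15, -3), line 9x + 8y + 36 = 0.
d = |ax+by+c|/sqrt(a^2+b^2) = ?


|9*(-15) + 8*(-3) + 36| = |-123| = 123
sqrt(81 + 64) = sqrt(145) = 12.0416
d = 123/sqrt(145) = 10.2146

10.2146


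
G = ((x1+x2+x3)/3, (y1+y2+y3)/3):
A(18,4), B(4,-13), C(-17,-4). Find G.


Gx = (18+4- 17)/3 = 5/3 = 1.6667
Gy = (4- 13- 4)/3 = -13/3 = -4.3333

G = (1.6667, -4.3333)


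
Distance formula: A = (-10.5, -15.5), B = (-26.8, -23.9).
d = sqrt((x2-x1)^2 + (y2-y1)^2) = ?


dx = -26.8 + 10.5 = -16.3
dy = -23.9 + 15.5 = -8.4
d = sqrt(265.69 + 70.56) = sqrt(336.25) = 18.3371

18.3371


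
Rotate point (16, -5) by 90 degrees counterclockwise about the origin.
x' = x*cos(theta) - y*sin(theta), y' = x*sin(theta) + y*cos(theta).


cos(90) = 0, sin(90) = 1
x' = 16*0 + 5*1 = 5
y' = 16*1 - 5*0 = 16

(5, 16)


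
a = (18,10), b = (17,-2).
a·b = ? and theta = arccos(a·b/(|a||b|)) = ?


a·b = 18*17 + 10*(-2) = 306 - 20 = 286
|a| = sqrt(324+100) = 20.5913
|b| = sqrt(289+4) = 17.1172
cos(theta) = 286/(sqrt(424)*sqrt(293)) = 286/sqrt(124232) = 0.811427
theta = arccos(286/sqrt(124232)) = 35.7644 degrees

a·b = 286, theta = 35.7644 deg


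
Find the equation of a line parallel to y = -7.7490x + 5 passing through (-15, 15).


Parallel lines have equal slopes.
m2 = -7.7490
b2 = 15 + 7.7490*(-15) = -101.2350

y = -7.7490x - 101.2350


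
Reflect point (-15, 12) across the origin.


Reflection rule for origin: (-x, -y)
(-15, 12) -> (15, -12)

(15, -12)


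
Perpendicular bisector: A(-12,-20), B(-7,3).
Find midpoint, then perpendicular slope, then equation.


Midpoint = (-9.5, -8.5)
Slope of AB = dy/dx = 23/5 = 4.6000
Perp slope = -dx/dy = -5/23 = -0.2174
b = My - (perp slope)*Mx = -8.5 + (5*(-9.5))/23 = -8.5 - 2.0652 = -10.5652

y = -0.2174x - 10.5652


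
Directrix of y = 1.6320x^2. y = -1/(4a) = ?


a = 1.6320
1/(4a) = 0.1532
directrix: y = -0.1532 = -0.1532

y = -0.1532


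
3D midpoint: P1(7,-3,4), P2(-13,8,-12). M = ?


Mx = (7- 13)/2 = -3.0000
My = (-3+8)/2 = 2.5000
Mz = (4- 12)/2 = -4.0000

M = (-3.0000, 2.5000, -4.0000)


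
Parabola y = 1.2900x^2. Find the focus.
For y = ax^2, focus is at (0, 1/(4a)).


a = 1.2900
4a = 5.1600
focus = (0, 1/5.1600) = (0, 0.1938)

Focus = (0, 0.1938)


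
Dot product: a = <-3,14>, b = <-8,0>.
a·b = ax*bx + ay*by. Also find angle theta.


a·b = -3*(-8) + 14*0 = 24 + 0 = 24
|a| = sqrt(9+196) = 14.3178
|b| = sqrt(64+0) = 8.0000
cos(theta) = 24/(sqrt(205)*sqrt(64)) = 24/sqrt(13120) = 0.209529
theta = arccos(24/sqrt(13120)) = 77.9052 degrees

a·b = 24, theta = 77.9052 deg


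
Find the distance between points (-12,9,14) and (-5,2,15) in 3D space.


dx=7, dy=-7, dz=1
d = sqrt(49+49+1) = sqrt(99) = 9.9499

9.9499


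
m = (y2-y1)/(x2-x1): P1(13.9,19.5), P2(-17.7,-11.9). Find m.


dy = -11.9 - 19.5 = -31.4
dx = -17.7 - 13.9 = -31.6
m = -31.4/(-31.6) = 0.9937

m = 0.9937


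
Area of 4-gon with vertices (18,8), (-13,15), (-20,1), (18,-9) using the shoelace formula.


sum(xi*y_{i+1}) = 18*15 - 13*1 - 20*(-9) + 18*8 = 581
sum(yi*x_{i+1}) = 8*(-13) + 15*(-20) + 1*18 - 9*18 = -548
Area = |581 + 548|/2 = 1129/2 = 564.5000

564.5000 sq units


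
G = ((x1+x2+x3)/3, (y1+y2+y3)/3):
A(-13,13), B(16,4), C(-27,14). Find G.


Gx = (-13+16- 27)/3 = -24/3 = -8.0000
Gy = (13+4+14)/3 = 31/3 = 10.3333

G = (-8.0000, 10.3333)


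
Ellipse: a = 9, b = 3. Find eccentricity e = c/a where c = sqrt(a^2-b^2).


c = sqrt(81-9) = sqrt(72) = 8.4853
e = c/a = sqrt(72)/9 = 0.9428

e = 0.9428


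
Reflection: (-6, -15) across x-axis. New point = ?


Reflection rule for x-axis: (x, -y)
(-6, -15) -> (-6, 15)

(-6, 15)


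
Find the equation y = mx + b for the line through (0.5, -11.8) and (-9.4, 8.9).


m = (20.7)/(-9.9) = -2.0909
b = y1 - m*x1 = -11.8 - (20.7*0.5)/(-9.9) = -11.8 + 1.0455 = -10.7545

y = -2.0909x - 10.7545


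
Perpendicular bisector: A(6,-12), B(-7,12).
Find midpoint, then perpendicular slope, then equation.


Midpoint = (-0.5, 0)
Slope of AB = dy/dx = 24/(-13) = -1.8462
Perp slope = -dx/dy = 13/24 = 0.5417
b = My - (perp slope)*Mx = 0 + (-13*(-0.5))/24 = 0 + 0.2708 = 0.2708

y = 0.5417x + 0.2708


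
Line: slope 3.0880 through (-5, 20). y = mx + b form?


y - 20 = 3.0880(x + 5)
y = 3.0880x + 20 - 3.0880*(-5)
y = 3.0880x + 35.4400

y = 3.0880x + 35.4400


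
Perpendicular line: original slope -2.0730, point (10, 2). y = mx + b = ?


Perpendicular slope = -1/m1 = -1/(-2.0730) = 0.4824
b2 = y0 - m2*x0 = 2 + 10/(-2.0730) = 2 - 4.8239 = -2.8239

y = 0.4824x - 2.8239


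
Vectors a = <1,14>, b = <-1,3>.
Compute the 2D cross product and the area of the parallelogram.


cross = 1*3 - 14*(-1) = 3 + 14 = 17
Parallelogram area = |17| = 17

cross = 17, parallelogram area = 17


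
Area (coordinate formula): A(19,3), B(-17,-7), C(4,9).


19*(-7-9) = -304
-17*(9-3) = -102
4*(3+ 7) = 40
sum = -366
Area = |-366|/2 = 183.0000

183.0000 sq units


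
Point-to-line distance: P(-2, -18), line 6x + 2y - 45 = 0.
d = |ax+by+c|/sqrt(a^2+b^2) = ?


|6*(-2) + 2*(-18) - 45| = |-93| = 93
sqrt(36 + 4) = sqrt(40) = 6.3246
d = 93/sqrt(40) = 14.7046

14.7046


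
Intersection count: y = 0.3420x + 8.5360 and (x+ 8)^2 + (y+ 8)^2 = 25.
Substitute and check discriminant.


Substitute y = 0.3420x + 8.5360: (x+ 8)^2 + (0.3420x+8.5360+ 8)^2 = 25
Expand to Ax^2 + Bx + C = 0, where b-k = 16.536
A = 1+m^2 = 1.116964
B = 2(m(b-k) - h) = 2(0.3420*16.536 + 8) = 27.310624
C = h^2 + (b-k)^2 - r^2 = 64 + 273.439296 - 25 = 312.439296
disc = B^2-4AC = 745.8702 - 1395.9338 = -650.0636
disc < 0

0 intersection points


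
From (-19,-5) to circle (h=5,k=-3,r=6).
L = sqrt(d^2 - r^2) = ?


d = sqrt((-19-5)^2 + (-5+ 3)^2) = sqrt(576+4) = 24.0832
L = sqrt(580.0000 - 36) = sqrt(544.0000) = 23.3238

23.3238


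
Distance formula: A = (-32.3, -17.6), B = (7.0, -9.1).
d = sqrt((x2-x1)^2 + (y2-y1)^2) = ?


dx = 7.0 + 32.3 = 39.3
dy = -9.1 + 17.6 = 8.5
d = sqrt(1544.49 + 72.25) = sqrt(1616.74) = 40.2087

40.2087


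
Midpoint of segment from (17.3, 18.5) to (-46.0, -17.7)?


Mx = (17.3 - 46.0)/2 = -28.7/2 = -14.3500
My = (18.5 - 17.7)/2 = 0.8/2 = 0.4000

(-14.3500, 0.4000)


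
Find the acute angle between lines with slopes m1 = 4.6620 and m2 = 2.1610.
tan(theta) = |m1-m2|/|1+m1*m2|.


m1-m2 = 2.501
1+m1*m2 = 11.074582
tan(theta) = |2.501/11.074582| = 0.225832
theta = arctan(|2.501/11.074582|) = 12.7258 degrees (acute angle)

12.7258 degrees


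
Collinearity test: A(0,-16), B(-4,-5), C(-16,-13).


0*(-5+ 13) - 4*(-13+ 16) - 16*(-16+ 5)
= 0 - 12 + 176 = 164

No, not collinear (determinant = 164)


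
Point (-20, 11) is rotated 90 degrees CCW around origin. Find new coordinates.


cos(90) = 0, sin(90) = 1
x' = -20*0 - 11*1 = -11
y' = -20*1 + 11*0 = -20

(-11, -20)


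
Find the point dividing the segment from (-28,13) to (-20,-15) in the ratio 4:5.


Px = (4*(-20) + 5*(-28))/9 = -220/9 = -24.4444
Py = (4*(-15) + 5*13)/9 = 5/9 = 0.5556

P = (-24.4444, 0.5556)


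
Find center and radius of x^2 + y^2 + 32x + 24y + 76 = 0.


h = -D/2 = -32/2 = -16
k = -E/2 = -24/2 = -12
r^2 = h^2 + k^2 - F = 256 + 144 - 76 = 324
r = 18

Center (-16, -12), radius = 18


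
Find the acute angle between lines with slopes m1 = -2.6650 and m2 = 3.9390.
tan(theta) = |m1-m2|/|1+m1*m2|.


m1-m2 = -6.604
1+m1*m2 = -9.497435
tan(theta) = |-6.604/(-9.497435)| = 0.695346
theta = arctan(|-6.604/(-9.497435)|) = 34.8127 degrees (acute angle)

34.8127 degrees


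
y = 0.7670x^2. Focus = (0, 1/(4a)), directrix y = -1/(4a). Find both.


a = 0.7670
1/(4a) = 0.3259
Focus = (0, 0.3259)
Directrix: y = -0.3259

Focus = (0, 0.3259), Directrix: y = -0.3259


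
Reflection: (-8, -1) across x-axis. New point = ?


Reflection rule for x-axis: (x, -y)
(-8, -1) -> (-8, 1)

(-8, 1)


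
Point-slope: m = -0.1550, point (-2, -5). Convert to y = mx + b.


y + 5 = -0.1550(x + 2)
y = -0.1550x - 5 + 0.1550*(-2)
y = -0.1550x - 5.3100

y = -0.1550x - 5.3100


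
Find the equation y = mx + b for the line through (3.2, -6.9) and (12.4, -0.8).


m = (6.1)/(9.2) = 0.6630
b = y1 - m*x1 = -6.9 - (6.1*3.2)/(9.2) = -6.9 - 2.1217 = -9.0217

y = 0.6630x - 9.0217


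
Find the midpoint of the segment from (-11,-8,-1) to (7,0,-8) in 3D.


Mx = (-11+7)/2 = -2.0000
My = (-8+0)/2 = -4.0000
Mz = (-1- 8)/2 = -4.5000

M = (-2.0000, -4.0000, -4.5000)


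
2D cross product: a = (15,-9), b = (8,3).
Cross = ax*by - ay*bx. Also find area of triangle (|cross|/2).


cross = 15*3 + 9*8 = 45 + 72 = 117
Triangle area = |117|/2 = 117/2 = 58.5000

cross = 117, triangle area = 58.5000


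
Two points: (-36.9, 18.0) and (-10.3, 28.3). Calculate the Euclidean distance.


dx = -10.3 + 36.9 = 26.6
dy = 28.3 - 18.0 = 10.3
d = sqrt(707.56 + 106.09) = sqrt(813.65) = 28.5246

28.5246


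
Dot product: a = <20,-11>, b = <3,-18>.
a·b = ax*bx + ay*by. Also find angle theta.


a·b = 20*3 - 11*(-18) = 60 + 198 = 258
|a| = sqrt(400+121) = 22.8254
|b| = sqrt(9+324) = 18.2483
cos(theta) = 258/(sqrt(521)*sqrt(333)) = 258/sqrt(173493) = 0.619411
theta = arccos(258/sqrt(173493)) = 51.7269 degrees

a·b = 258, theta = 51.7269 deg


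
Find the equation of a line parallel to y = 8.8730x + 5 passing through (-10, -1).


Parallel lines have equal slopes.
m2 = 8.8730
b2 = -1 - 8.8730*(-10) = 87.7300

y = 8.8730x + 87.7300


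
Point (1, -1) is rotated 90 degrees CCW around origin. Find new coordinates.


cos(90) = 0, sin(90) = 1
x' = 1*0 + 1*1 = 1
y' = 1*1 - 1*0 = 1

(1, 1)


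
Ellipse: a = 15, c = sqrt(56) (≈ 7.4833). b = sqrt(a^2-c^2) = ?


b^2 = 15^2 - (sqrt(56))^2 = 225 - 56 = 169
b = sqrt(169) = 13

b = 13


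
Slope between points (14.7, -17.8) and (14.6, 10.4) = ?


dy = 10.4 + 17.8 = 28.2
dx = 14.6 - 14.7 = -0.1
m = 28.2/(-0.1) = -282.0000

m = -282.0000


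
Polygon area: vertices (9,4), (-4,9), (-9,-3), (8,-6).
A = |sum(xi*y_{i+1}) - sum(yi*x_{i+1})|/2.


sum(xi*y_{i+1}) = 9*9 - 4*(-3) - 9*(-6) + 8*4 = 179
sum(yi*x_{i+1}) = 4*(-4) + 9*(-9) - 3*8 - 6*9 = -175
Area = |179 + 175|/2 = 354/2 = 177.0000

177.0000 sq units


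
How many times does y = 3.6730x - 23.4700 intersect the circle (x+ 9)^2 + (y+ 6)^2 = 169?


Substitute y = 3.6730x - 23.4700: (x+ 9)^2 + (3.6730x- 23.4700+ 6)^2 = 169
Expand to Ax^2 + Bx + C = 0, where b-k = -17.47
A = 1+m^2 = 14.490929
B = 2(m(b-k) - h) = 2(3.6730*(-17.47) + 9) = -110.33462
C = h^2 + (b-k)^2 - r^2 = 81 + 305.2009 - 169 = 217.2009
disc = B^2-4AC = 12173.7284 - 12589.7713 = -416.0429
disc < 0

0 intersection points


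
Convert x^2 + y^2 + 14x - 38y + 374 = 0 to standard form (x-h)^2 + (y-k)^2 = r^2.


h = -D/2 = -14/2 = -7
k = -E/2 = 38/2 = 19
r^2 = h^2 + k^2 - F = 49 + 361 - 374 = 36
r = 6

Center (-7, 19), radius = 6


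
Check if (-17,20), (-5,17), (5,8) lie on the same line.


-17*(17-8) - 5*(8-20) + 5*(20-17)
= -153 + 60 + 15 = -78

No, not collinear (determinant = -78)


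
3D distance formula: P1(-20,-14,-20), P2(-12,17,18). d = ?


dx=8, dy=31, dz=38
d = sqrt(64+961+1444) = sqrt(2469) = 49.6890

49.6890


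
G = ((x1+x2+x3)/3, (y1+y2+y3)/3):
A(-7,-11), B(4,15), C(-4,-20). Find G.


Gx = (-7+4- 4)/3 = -7/3 = -2.3333
Gy = (-11+15- 20)/3 = -16/3 = -5.3333

G = (-2.3333, -5.3333)


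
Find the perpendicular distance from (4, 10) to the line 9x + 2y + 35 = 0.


|9*4 + 2*10 + 35| = |91| = 91
sqrt(81 + 4) = sqrt(85) = 9.2195
d = 91/sqrt(85) = 9.8703

9.8703


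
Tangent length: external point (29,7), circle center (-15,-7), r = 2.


d = sqrt((29+ 15)^2 + (7+ 7)^2) = sqrt(1936+196) = 46.1736
L = sqrt(2132.0000 - 4) = sqrt(2128.0000) = 46.1303

46.1303


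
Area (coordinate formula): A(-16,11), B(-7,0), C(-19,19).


-16*(0-19) = 304
-7*(19-11) = -56
-19*(11-0) = -209
sum = 39
Area = |39|/2 = 19.5000

19.5000 sq units


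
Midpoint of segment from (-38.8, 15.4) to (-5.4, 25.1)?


Mx = (-38.8 - 5.4)/2 = -44.2/2 = -22.1000
My = (15.4 + 25.1)/2 = 40.5/2 = 20.2500

(-22.1000, 20.2500)


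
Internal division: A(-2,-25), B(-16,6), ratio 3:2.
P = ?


Px = (3*(-16) + 2*(-2))/5 = -52/5 = -10.4000
Py = (3*6 + 2*(-25))/5 = -32/5 = -6.4000

P = (-10.4000, -6.4000)


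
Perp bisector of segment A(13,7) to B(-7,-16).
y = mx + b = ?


Midpoint = (3, -4.5)
Slope of AB = dy/dx = -23/(-20) = 1.1500
Perp slope = -dx/dy = -20/23 = -0.8696
b = My - (perp slope)*Mx = -4.5 + (-20*3)/(-23) = -4.5 + 2.6087 = -1.8913

y = -0.8696x - 1.8913


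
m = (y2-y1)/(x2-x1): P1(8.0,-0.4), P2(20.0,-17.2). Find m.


dy = -17.2 + 0.4 = -16.8
dx = 20.0 - 8.0 = 12.0
m = -16.8/12.0 = -1.4000

m = -1.4000


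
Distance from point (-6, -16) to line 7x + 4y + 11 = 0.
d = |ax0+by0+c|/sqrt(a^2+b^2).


|7*(-6) + 4*(-16) + 11| = |-95| = 95
sqrt(49 + 16) = sqrt(65) = 8.0623
d = 95/sqrt(65) = 11.7833

11.7833


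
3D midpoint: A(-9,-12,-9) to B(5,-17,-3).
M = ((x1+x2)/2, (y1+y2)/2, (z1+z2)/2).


Mx = (-9+5)/2 = -2.0000
My = (-12- 17)/2 = -14.5000
Mz = (-9- 3)/2 = -6.0000

M = (-2.0000, -14.5000, -6.0000)


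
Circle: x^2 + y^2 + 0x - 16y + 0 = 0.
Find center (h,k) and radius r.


h = -D/2 = 0/2 = 0
k = -E/2 = 16/2 = 8
r^2 = h^2 + k^2 - F = 0 + 64 - 0 = 64
r = 8

Center (0, 8), radius = 8


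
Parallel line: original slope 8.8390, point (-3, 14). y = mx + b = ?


Parallel lines have equal slopes.
m2 = 8.8390
b2 = 14 - 8.8390*(-3) = 40.5170

y = 8.8390x + 40.5170


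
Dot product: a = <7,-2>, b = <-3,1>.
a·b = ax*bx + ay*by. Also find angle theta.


a·b = 7*(-3) - 2*1 = -21 - 2 = -23
|a| = sqrt(49+4) = 7.2801
|b| = sqrt(9+1) = 3.1623
cos(theta) = -23/(sqrt(53)*sqrt(10)) = -23/sqrt(530) = -0.999056
theta = arccos(-23/sqrt(530)) = 177.5104 degrees

a·b = -23, theta = 177.5104 deg


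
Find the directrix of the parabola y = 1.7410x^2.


a = 1.7410
1/(4a) = 0.1436
directrix: y = -0.1436 = -0.1436

y = -0.1436


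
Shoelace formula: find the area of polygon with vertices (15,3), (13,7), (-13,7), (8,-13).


sum(xi*y_{i+1}) = 15*7 + 13*7 - 13*(-13) + 8*3 = 389
sum(yi*x_{i+1}) = 3*13 + 7*(-13) + 7*8 - 13*15 = -191
Area = |389 + 191|/2 = 580/2 = 290.0000

290.0000 sq units


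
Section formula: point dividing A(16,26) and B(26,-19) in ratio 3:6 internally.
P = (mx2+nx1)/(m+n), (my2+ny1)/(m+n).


Px = (3*26 + 6*16)/9 = 174/9 = 19.3333
Py = (3*(-19) + 6*26)/9 = 99/9 = 11.0000

P = (19.3333, 11.0000)


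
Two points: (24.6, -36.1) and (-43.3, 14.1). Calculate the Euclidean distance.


dx = -43.3 - 24.6 = -67.9
dy = 14.1 + 36.1 = 50.2
d = sqrt(4610.41 + 2520.04) = sqrt(7130.45) = 84.4420

84.4420


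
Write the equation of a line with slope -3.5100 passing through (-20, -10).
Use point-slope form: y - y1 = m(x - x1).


y + 10 = -3.5100(x + 20)
y = -3.5100x - 10 + 3.5100*(-20)
y = -3.5100x - 80.2000

y = -3.5100x - 80.2000


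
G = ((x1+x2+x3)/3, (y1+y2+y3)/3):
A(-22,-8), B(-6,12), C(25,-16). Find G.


Gx = (-22- 6+25)/3 = -3/3 = -1.0000
Gy = (-8+12- 16)/3 = -12/3 = -4.0000

G = (-1.0000, -4.0000)


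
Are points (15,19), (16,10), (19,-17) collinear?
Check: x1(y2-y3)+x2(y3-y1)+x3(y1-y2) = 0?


15*(10+ 17) + 16*(-17-19) + 19*(19-10)
= 405 - 576 + 171 = 0

Yes, collinear (determinant = 0)


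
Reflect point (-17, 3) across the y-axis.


Reflection rule for y-axis: (-x, y)
(-17, 3) -> (17, 3)

(17, 3)


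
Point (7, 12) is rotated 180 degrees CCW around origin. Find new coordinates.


cos(180) = -1, sin(180) = 0
x' = 7*(-1) - 12*0 = -7
y' = 7*0 + 12*(-1) = -12

(-7, -12)


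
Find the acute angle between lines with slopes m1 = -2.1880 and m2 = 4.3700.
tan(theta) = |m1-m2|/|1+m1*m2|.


m1-m2 = -6.558
1+m1*m2 = -8.56156
tan(theta) = |-6.558/(-8.56156)| = 0.765982
theta = arctan(|-6.558/(-8.56156)|) = 37.4515 degrees (acute angle)

37.4515 degrees


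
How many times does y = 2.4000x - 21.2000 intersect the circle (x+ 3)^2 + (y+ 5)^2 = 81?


Substitute y = 2.4000x - 21.2000: (x+ 3)^2 + (2.4000x- 21.2000+ 5)^2 = 81
Expand to Ax^2 + Bx + C = 0, where b-k = -16.2
A = 1+m^2 = 6.76
B = 2(m(b-k) - h) = 2(2.4000*(-16.2) + 3) = -71.76
C = h^2 + (b-k)^2 - r^2 = 9 + 262.44 - 81 = 190.44
disc = B^2-4AC = 5149.4976 - 5149.4976 = 0
disc = 0

1 intersection point (tangent)


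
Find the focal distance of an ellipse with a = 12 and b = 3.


c^2 = 12^2 - 3^2 = 144 - 9 = 135
c = sqrt(135) = 11.6190

c = 11.6190


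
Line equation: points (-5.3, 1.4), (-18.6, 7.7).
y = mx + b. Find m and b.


m = (6.3)/(-13.3) = -0.4737
b = y1 - m*x1 = 1.4 - (6.3*(-5.3))/(-13.3) = 1.4 - 2.5105 = -1.1105

y = -0.4737x - 1.1105


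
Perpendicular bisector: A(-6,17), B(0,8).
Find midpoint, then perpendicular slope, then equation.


Midpoint = (-3, 12.5)
Slope of AB = dy/dx = -9/6 = -1.5000
Perp slope = -dx/dy = 6/9 = 0.6667
b = My - (perp slope)*Mx = 12.5 + (6*(-3))/(-9) = 12.5 + 2.0000 = 14.5000

y = 0.6667x + 14.5000


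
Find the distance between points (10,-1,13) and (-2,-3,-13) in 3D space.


dx=-12, dy=-2, dz=-26
d = sqrt(144+4+676) = sqrt(824) = 28.7054

28.7054


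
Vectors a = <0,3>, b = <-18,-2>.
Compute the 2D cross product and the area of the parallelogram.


cross = 0*(-2) - 3*(-18) = 0 + 54 = 54
Parallelogram area = |54| = 54

cross = 54, parallelogram area = 54


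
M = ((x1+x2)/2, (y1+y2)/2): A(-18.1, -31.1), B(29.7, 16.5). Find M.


Mx = (-18.1 + 29.7)/2 = 11.6/2 = 5.8000
My = (-31.1 + 16.5)/2 = -14.6/2 = -7.3000

(5.8000, -7.3000)


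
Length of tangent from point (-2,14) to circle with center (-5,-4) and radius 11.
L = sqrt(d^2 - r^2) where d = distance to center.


d = sqrt((-2+ 5)^2 + (14+ 4)^2) = sqrt(9+324) = 18.2483
L = sqrt(333.0000 - 121) = sqrt(212.0000) = 14.5602

14.5602


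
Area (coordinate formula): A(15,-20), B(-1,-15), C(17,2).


15*(-15-2) = -255
-1*(2+ 20) = -22
17*(-20+ 15) = -85
sum = -362
Area = |-362|/2 = 181.0000

181.0000 sq units


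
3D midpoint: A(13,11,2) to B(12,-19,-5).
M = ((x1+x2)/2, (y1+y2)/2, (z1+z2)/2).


Mx = (13+12)/2 = 12.5000
My = (11- 19)/2 = -4.0000
Mz = (2- 5)/2 = -1.5000

M = (12.5000, -4.0000, -1.5000)


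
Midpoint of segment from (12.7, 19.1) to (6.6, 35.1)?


Mx = (12.7 + 6.6)/2 = 19.3/2 = 9.6500
My = (19.1 + 35.1)/2 = 54.2/2 = 27.1000

(9.6500, 27.1000)


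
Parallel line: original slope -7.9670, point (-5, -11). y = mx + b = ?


Parallel lines have equal slopes.
m2 = -7.9670
b2 = -11 + 7.9670*(-5) = -50.8350

y = -7.9670x - 50.8350


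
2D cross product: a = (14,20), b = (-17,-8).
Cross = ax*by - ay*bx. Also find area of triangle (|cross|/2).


cross = 14*(-8) - 20*(-17) = -112 + 340 = 228
Triangle area = |228|/2 = 228/2 = 114.0000

cross = 228, triangle area = 114.0000


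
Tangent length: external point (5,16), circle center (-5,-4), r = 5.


d = sqrt((5+ 5)^2 + (16+ 4)^2) = sqrt(100+400) = 22.3607
L = sqrt(500.0000 - 25) = sqrt(475.0000) = 21.7945

21.7945


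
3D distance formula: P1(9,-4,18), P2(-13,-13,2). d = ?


dx=-22, dy=-9, dz=-16
d = sqrt(484+81+256) = sqrt(821) = 28.6531

28.6531


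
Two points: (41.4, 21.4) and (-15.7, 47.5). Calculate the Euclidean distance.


dx = -15.7 - 41.4 = -57.1
dy = 47.5 - 21.4 = 26.1
d = sqrt(3260.41 + 681.21) = sqrt(3941.62) = 62.7823

62.7823


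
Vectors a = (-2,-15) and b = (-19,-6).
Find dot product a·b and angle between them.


a·b = -2*(-19) - 15*(-6) = 38 + 90 = 128
|a| = sqrt(4+225) = 15.1327
|b| = sqrt(361+36) = 19.9249
cos(theta) = 128/(sqrt(229)*sqrt(397)) = 128/sqrt(90913) = 0.424519
theta = arccos(128/sqrt(90913)) = 64.8798 degrees

a·b = 128, theta = 64.8798 deg


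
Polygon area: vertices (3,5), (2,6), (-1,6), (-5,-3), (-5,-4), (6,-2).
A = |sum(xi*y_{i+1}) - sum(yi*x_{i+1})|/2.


sum(xi*y_{i+1}) = 3*6 + 2*6 - 1*(-3) - 5*(-4) - 5*(-2) + 6*5 = 93
sum(yi*x_{i+1}) = 5*2 + 6*(-1) + 6*(-5) - 3*(-5) - 4*6 - 2*3 = -41
Area = |93 + 41|/2 = 134/2 = 67.0000

67.0000 sq units


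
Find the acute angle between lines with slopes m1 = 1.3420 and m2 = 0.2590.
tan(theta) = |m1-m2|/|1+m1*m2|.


m1-m2 = 1.083
1+m1*m2 = 1.347578
tan(theta) = |1.083/1.347578| = 0.803664
theta = arctan(|1.083/1.347578|) = 38.7876 degrees (acute angle)

38.7876 degrees


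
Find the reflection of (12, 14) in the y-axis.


Reflection rule for y-axis: (-x, y)
(12, 14) -> (-12, 14)

(-12, 14)


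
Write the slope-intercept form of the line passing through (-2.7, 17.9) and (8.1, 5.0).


m = (-12.9)/(10.8) = -1.1944
b = y1 - m*x1 = 17.9 - (-12.9*(-2.7))/(10.8) = 17.9 - 3.2250 = 14.6750

y = -1.1944x + 14.6750


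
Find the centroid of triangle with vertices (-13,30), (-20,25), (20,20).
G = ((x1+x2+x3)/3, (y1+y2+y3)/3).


Gx = (-13- 20+20)/3 = -13/3 = -4.3333
Gy = (30+25+20)/3 = 75/3 = 25.0000

G = (-4.3333, 25.0000)


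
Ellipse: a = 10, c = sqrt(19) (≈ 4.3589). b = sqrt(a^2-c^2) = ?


b^2 = 10^2 - (sqrt(19))^2 = 100 - 19 = 81
b = sqrt(81) = 9

b = 9


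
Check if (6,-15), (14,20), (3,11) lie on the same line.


6*(20-11) + 14*(11+ 15) + 3*(-15-20)
= 54 + 364 - 105 = 313

No, not collinear (determinant = 313)


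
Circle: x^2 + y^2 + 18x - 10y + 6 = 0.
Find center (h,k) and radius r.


h = -D/2 = -18/2 = -9
k = -E/2 = 10/2 = 5
r^2 = h^2 + k^2 - F = 81 + 25 - 6 = 100
r = 10

Center (-9, 5), radius = 10


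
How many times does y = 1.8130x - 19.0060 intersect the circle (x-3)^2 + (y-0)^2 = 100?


Substitute y = 1.8130x - 19.0060: (x-3)^2 + (1.8130x- 19.0060-0)^2 = 100
Expand to Ax^2 + Bx + C = 0, where b-k = -19.006
A = 1+m^2 = 4.286969
B = 2(m(b-k) - h) = 2(1.8130*(-19.006) - 3) = -74.915756
C = h^2 + (b-k)^2 - r^2 = 9 + 361.228036 - 100 = 270.228036
disc = B^2-4AC = 5612.3705 - 4633.8369 = 978.5336
disc > 0

2 intersection points


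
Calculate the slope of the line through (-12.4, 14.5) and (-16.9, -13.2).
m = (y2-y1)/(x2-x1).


dy = -13.2 - 14.5 = -27.7
dx = -16.9 + 12.4 = -4.5
m = -27.7/(-4.5) = 6.1556

m = 6.1556


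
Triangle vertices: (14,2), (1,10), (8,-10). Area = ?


14*(10+ 10) = 280
1*(-10-2) = -12
8*(2-10) = -64
sum = 204
Area = |204|/2 = 102.0000

102.0000 sq units


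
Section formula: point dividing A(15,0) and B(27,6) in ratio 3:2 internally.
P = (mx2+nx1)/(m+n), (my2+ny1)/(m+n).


Px = (3*27 + 2*15)/5 = 111/5 = 22.2000
Py = (3*6 + 2*0)/5 = 18/5 = 3.6000

P = (22.2000, 3.6000)


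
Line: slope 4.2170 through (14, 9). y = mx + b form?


y - 9 = 4.2170(x - 14)
y = 4.2170x + 9 - 4.2170*14
y = 4.2170x - 50.0380

y = 4.2170x - 50.0380


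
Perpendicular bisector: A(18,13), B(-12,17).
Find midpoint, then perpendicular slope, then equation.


Midpoint = (3, 15)
Slope of AB = dy/dx = 4/(-30) = -0.1333
Perp slope = -dx/dy = 30/4 = 7.5000
b = My - (perp slope)*Mx = 15 + (-30*3)/4 = 15 - 22.5000 = -7.5000

y = 7.5000x - 7.5000


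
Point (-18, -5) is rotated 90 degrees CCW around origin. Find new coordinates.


cos(90) = 0, sin(90) = 1
x' = -18*0 + 5*1 = 5
y' = -18*1 - 5*0 = -18

(5, -18)


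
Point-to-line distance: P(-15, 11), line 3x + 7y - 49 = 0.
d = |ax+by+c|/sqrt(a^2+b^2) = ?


|3*(-15) + 7*11 - 49| = |-17| = 17
sqrt(9 + 49) = sqrt(58) = 7.6158
d = 17/sqrt(58) = 2.2322

2.2322


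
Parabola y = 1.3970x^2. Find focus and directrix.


a = 1.3970
1/(4a) = 0.1790
Focus = (0, 0.1790)
Directrix: y = -0.1790

Focus = (0, 0.1790), Directrix: y = -0.1790


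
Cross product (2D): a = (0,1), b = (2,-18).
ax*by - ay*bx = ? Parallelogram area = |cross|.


cross = 0*(-18) - 1*2 = 0 - 2 = -2
Parallelogram area = |-2| = 2

cross = -2, parallelogram area = 2


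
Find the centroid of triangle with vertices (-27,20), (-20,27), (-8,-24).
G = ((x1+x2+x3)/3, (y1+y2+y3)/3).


Gx = (-27- 20- 8)/3 = -55/3 = -18.3333
Gy = (20+27- 24)/3 = 23/3 = 7.6667

G = (-18.3333, 7.6667)


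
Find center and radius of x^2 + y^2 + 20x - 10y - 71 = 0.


h = -D/2 = -20/2 = -10
k = -E/2 = 10/2 = 5
r^2 = h^2 + k^2 - F = 100 + 25 + 71 = 196
r = 14

Center (-10, 5), radius = 14


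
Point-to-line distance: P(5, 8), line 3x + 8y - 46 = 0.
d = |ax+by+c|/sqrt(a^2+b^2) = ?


|3*5 + 8*8 - 46| = |33| = 33
sqrt(9 + 64) = sqrt(73) = 8.5440
d = 33/sqrt(73) = 3.8624

3.8624


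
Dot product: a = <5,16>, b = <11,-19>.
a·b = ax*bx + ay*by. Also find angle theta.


a·b = 5*11 + 16*(-19) = 55 - 304 = -249
|a| = sqrt(25+256) = 16.7631
|b| = sqrt(121+361) = 21.9545
cos(theta) = -249/(sqrt(281)*sqrt(482)) = -249/sqrt(135442) = -0.676585
theta = arccos(-249/sqrt(135442)) = 132.5774 degrees

a·b = -249, theta = 132.5774 deg


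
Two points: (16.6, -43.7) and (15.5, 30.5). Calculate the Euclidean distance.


dx = 15.5 - 16.6 = -1.1
dy = 30.5 + 43.7 = 74.2
d = sqrt(1.21 + 5505.64) = sqrt(5506.85) = 74.2082

74.2082


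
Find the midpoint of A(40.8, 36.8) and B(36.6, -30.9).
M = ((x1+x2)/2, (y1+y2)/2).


Mx = (40.8 + 36.6)/2 = 77.4/2 = 38.7000
My = (36.8 - 30.9)/2 = 5.9/2 = 2.9500

(38.7000, 2.9500)


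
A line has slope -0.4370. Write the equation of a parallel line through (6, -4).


Parallel lines have equal slopes.
m2 = -0.4370
b2 = -4 + 0.4370*6 = -1.3780

y = -0.4370x - 1.3780


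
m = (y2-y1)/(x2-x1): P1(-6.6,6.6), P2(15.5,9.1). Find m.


dy = 9.1 - 6.6 = 2.5
dx = 15.5 + 6.6 = 22.1
m = 2.5/22.1 = 0.1131

m = 0.1131


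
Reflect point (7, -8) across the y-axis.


Reflection rule for y-axis: (-x, y)
(7, -8) -> (-7, -8)

(-7, -8)


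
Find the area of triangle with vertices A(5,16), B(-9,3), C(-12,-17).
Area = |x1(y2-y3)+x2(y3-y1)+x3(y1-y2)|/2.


5*(3+ 17) = 100
-9*(-17-16) = 297
-12*(16-3) = -156
sum = 241
Area = |241|/2 = 120.5000

120.5000 sq units


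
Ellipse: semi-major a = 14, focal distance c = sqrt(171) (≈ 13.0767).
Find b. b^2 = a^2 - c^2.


b^2 = 14^2 - (sqrt(171))^2 = 196 - 171 = 25
b = sqrt(25) = 5

b = 5


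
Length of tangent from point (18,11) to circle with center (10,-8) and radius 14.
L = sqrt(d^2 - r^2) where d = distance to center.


d = sqrt((18-10)^2 + (11+ 8)^2) = sqrt(64+361) = 20.6155
L = sqrt(425.0000 - 196) = sqrt(229.0000) = 15.1327

15.1327


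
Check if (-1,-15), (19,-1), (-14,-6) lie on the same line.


-1*(-1+ 6) + 19*(-6+ 15) - 14*(-15+ 1)
= -5 + 171 + 196 = 362

No, not collinear (determinant = 362)
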